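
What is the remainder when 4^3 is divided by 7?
4^{3} = 64 ≡ 1 mod 7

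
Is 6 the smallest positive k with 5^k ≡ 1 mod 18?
Powers of 5 mod 18: 5^1≡5, 5^2≡7, 5^3≡17, 5^4≡13, 5^5≡11, 5^6≡1. First k with 5^k≡1 is k=6. Yes, ord_18(5) = 6.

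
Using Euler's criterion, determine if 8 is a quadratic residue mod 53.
By Euler's criterion: 8^{26} ≡ 52 (mod 53). Since this equals -1 (≡ 52), 8 is not a QR.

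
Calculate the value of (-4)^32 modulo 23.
Using Fermat: (-4)^{22} ≡ 1 mod 23. 32 ≡ 10 mod 22. So (-4)^{32} ≡ (-4)^{10} ≡ 6 mod 23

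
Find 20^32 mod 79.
By repeated squaring mod 79: 20^{1}≡20, 20^{2}≡5, 20^{4}≡25, 20^{8}≡72, 20^{16}≡49, 20^{32}≡31. So 20^{32} ≡ 31 mod 79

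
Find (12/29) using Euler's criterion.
(12/29) = 12^{14} mod 29 = -1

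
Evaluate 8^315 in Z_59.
Using Fermat: 8^{58} ≡ 1 mod 59. 315 ≡ 25 mod 58. So 8^{315} ≡ 8^{25} ≡ 33 mod 59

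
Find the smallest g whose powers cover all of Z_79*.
g = 3. Powers: [3, 9, 27, 2, 6, 18, 54, ...] generates all 78 non-zero residues.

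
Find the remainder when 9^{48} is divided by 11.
By Fermat: 9^{10} ≡ 1 (mod 11). 48 = 4×10 + 8. So 9^{48} ≡ 9^{8} ≡ 3 (mod 11)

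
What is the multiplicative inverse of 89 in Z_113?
Since 113 is prime, by Fermat 89^(-1) ≡ 89^{111} ≡ 80 mod 113. Verify: 89 × 80 = 7120 ≡ 1 mod 113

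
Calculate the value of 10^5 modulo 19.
By repeated squaring mod 19: 10^{1}≡10, 10^{2}≡5, 10^{4}≡6. Then 10^{5} = 10^{4+1} ≡ 6 × 10 ≡ 3 mod 19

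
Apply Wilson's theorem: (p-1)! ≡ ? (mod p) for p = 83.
By Wilson's theorem, (82)! ≡ -1 ≡ 82 mod 83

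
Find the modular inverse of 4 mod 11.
Since 11 is prime, by Fermat 4^(-1) ≡ 4^{9} ≡ 3 mod 11. Verify: 4 × 3 = 12 ≡ 1 mod 11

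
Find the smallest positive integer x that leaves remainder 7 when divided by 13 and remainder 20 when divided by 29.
M = 13 × 29 = 377. M₁ = 29, y₁ ≡ 9 (mod 13). M₂ = 13, y₂ ≡ 9 (mod 29). x = 7×29×9 + 20×13×9 ≡ 20 (mod 377)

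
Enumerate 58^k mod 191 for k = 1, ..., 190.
58^1, 58^2, ..., 58^{190} mod 191: [58, 117, 101, 128, 166, 78, 131, 149, 47, 52, 151, 163, 95, 162, 37, 45, 127, 108, 152, 30, 21, 72, 165, 20, 14, 48, 110, 77, 73, 32, 137, 115, 176, 85, 155, 13, 181, 184, 167, 136, 57, 59, 175, 27, 38, 103, 53, 18, 89, 5, 99, 12, 123, 67, 66, 8, 82, 172, 44, 69, 182, 51, 93, 46, 185, 34, 62, 158, 187, 150, 105, 169, 61, 100, 70, 49, 168, 3, 174, 160, 112, 2, 116, 43, 11, 65, 141, 156, 71, 107, 94, 104, 111, 135, 190, 133, 74, 90, 63, 25, 113, 60, 42, 144, 139, 40, 28, 96, 29, 154, 146, 64, 83, 39, 161, 170, 119, 26, 171, 177, 143, 81, 114, 118, 159, 54, 76, 15, 106, 36, 178, 10, 7, 24, 55, 134, 132, 16, 164, 153, 88, 138, 173, 102, 186, 92, 179, 68, 124, 125, 183, 109, 19, 147, 122, 9, 140, 98, 145, 6, 157, 129, 33, 4, 41, 86, 22, 130, 91, 121, 142, 23, 188, 17, 31, 79, 189, 75, 148, 180, 126, 50, 35, 120, 84, 97, 87, 80, 56, 1]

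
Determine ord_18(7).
Powers of 7 mod 18: 7^1≡7, 7^2≡13, 7^3≡1. So the order of 7 is 3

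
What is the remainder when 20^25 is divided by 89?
By repeated squaring (mod 89): 20^{1}≡20, 20^{2}≡44, 20^{4}≡67, 20^{8}≡39, 20^{16}≡8. Then 20^{25} = 20^{16+8+1} ≡ 8 × 39 × 20 ≡ 10 (mod 89)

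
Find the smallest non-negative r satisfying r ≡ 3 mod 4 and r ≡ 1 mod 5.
M = 4 × 5 = 20. M₁ = 5, y₁ ≡ 1 mod 4. M₂ = 4, y₂ ≡ 4 mod 5. r = 3×5×1 + 1×4×4 ≡ 11 mod 20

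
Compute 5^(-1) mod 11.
Since 11 is prime, by Fermat 5^(-1) ≡ 5^{9} ≡ 9 mod 11. Verify: 5 × 9 = 45 ≡ 1 mod 11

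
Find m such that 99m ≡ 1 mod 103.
Since 103 is prime, by Fermat 99^(-1) ≡ 99^{101} ≡ 77 mod 103. Verify: 99 × 77 = 7623 ≡ 1 mod 103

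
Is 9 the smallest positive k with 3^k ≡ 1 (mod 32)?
Powers of 3 mod 32: 3^1≡3, 3^2≡9, 3^3≡27, 3^4≡17, 3^5≡19, 3^6≡25, 3^7≡11, 3^8≡1. Already 3^8≡1, so the order is 8 < 9. No, the actual order is 8.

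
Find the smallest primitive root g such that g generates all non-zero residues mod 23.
g = 5. Powers: [5, 2, 10, 4, 20, 8, 17, 16, ...] generates all 22 non-zero residues.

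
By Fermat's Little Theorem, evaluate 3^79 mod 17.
By Fermat: 3^{16} ≡ 1 (mod 17). 79 = 4×16 + 15. So 3^{79} ≡ 3^{15} ≡ 6 (mod 17)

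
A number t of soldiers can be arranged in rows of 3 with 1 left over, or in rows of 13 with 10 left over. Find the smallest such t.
M = 3 × 13 = 39. M₁ = 13, y₁ ≡ 1 (mod 3). M₂ = 3, y₂ ≡ 9 (mod 13). t = 1×13×1 + 10×3×9 ≡ 10 (mod 39)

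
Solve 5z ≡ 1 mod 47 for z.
Since 47 is prime, by Fermat 5^(-1) ≡ 5^{45} ≡ 19 mod 47. Verify: 5 × 19 = 95 ≡ 1 mod 47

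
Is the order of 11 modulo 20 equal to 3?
Powers of 11 mod 20: 11^1≡11, 11^2≡1. Already 11^2≡1, so the order is 2 < 3. No, the actual order is 2.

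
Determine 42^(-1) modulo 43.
Since 43 is prime, by Fermat 42^(-1) ≡ 42^{41} ≡ 42 mod 43. Verify: 42 × 42 = 1764 ≡ 1 mod 43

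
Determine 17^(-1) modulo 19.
Since 19 is prime, by Fermat 17^(-1) ≡ 17^{17} ≡ 9 (mod 19). Verify: 17 × 9 = 153 ≡ 1 (mod 19)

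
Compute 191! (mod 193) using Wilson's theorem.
(192)! = (191)! × (192) ≡ -1 (mod 193). So (191)! ≡ -1 × (192)^(-1) ≡ (-1)×(-1) = 1 (mod 193)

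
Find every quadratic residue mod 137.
Quadratic residues modulo 137: {1, 2, 4, 7, 8, 9, 11, 14, 15, 16, 17, 18, 19, 22, 25, 28, 30, 32, 34, 36, 37, 38, 39, 44, 49, 50, 56, 59, 60, 61, 63, 64, 65, 68, 69, 72, 73, 74, 76, 77, 78, 81, 87, 88, 93, 98, 99, 100, 101, 103, 105, 107, 109, 112, 115, 118, 119, 120, 121, 122, 123, 126, 128, 129, 130, 133, 135, 136}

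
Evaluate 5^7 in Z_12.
By repeated squaring (mod 12): 5^{1}≡5, 5^{2}≡1, 5^{4}≡1. Then 5^{7} = 5^{4+2+1} ≡ 1 × 1 × 5 ≡ 5 (mod 12)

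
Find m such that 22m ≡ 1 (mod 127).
Since 127 is prime, by Fermat 22^(-1) ≡ 22^{125} ≡ 52 (mod 127). Verify: 22 × 52 = 1144 ≡ 1 (mod 127)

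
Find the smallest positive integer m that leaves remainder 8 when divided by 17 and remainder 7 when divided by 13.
M = 17 × 13 = 221. M₁ = 13, y₁ ≡ 4 mod 17. M₂ = 17, y₂ ≡ 10 mod 13. m = 8×13×4 + 7×17×10 ≡ 59 mod 221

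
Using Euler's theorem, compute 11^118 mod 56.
By Euler: 11^{24} ≡ 1 mod 56 since gcd(11, 56) = 1. 118 = 4×24 + 22. So 11^{118} ≡ 11^{22} ≡ 25 mod 56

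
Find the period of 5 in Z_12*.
Powers of 5 mod 12: 5^1≡5, 5^2≡1. ord_12(5) = 2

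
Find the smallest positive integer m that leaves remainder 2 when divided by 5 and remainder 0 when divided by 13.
M = 5 × 13 = 65. M₁ = 13, y₁ ≡ 2 mod 5. M₂ = 5, y₂ ≡ 8 mod 13. m = 2×13×2 + 0×5×8 ≡ 52 mod 65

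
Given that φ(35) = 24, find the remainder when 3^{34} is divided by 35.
By Euler: 3^{24} ≡ 1 (mod 35) since gcd(3, 35) = 1. 34 = 1×24 + 10. So 3^{34} ≡ 3^{10} ≡ 4 (mod 35)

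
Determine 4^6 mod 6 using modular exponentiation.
By repeated squaring (mod 6): 4^{1}≡4, 4^{2}≡4, 4^{4}≡4. Then 4^{6} = 4^{4+2} ≡ 4 × 4 ≡ 4 (mod 6)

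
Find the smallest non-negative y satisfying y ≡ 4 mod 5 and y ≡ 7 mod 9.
M = 5 × 9 = 45. M₁ = 9, y₁ ≡ 4 mod 5. M₂ = 5, y₂ ≡ 2 mod 9. y = 4×9×4 + 7×5×2 ≡ 34 mod 45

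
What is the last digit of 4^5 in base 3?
Using Fermat: 4^{2} ≡ 1 (mod 3). 5 ≡ 1 (mod 2). So 4^{5} ≡ 4^{1} ≡ 1 (mod 3)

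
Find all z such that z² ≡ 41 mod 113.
The square roots of 41 mod 113 are 43 and 70. Verify: 43² = 1849 ≡ 41 mod 113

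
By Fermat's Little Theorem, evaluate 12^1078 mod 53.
By Fermat: 12^{52} ≡ 1 (mod 53). 1078 ≡ 38 (mod 52). So 12^{1078} ≡ 12^{38} ≡ 29 (mod 53)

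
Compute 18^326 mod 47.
Using Fermat: 18^{46} ≡ 1 (mod 47). 326 ≡ 4 (mod 46). So 18^{326} ≡ 18^{4} ≡ 25 (mod 47)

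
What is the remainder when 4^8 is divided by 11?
By repeated squaring (mod 11): 4^{1}≡4, 4^{2}≡5, 4^{4}≡3, 4^{8}≡9. So 4^{8} ≡ 9 (mod 11)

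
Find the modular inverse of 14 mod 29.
Since 29 is prime, by Fermat 14^(-1) ≡ 14^{27} ≡ 27 mod 29. Verify: 14 × 27 = 378 ≡ 1 mod 29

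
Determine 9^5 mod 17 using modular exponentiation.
By repeated squaring (mod 17): 9^{1}≡9, 9^{2}≡13, 9^{4}≡16. Then 9^{5} = 9^{4+1} ≡ 16 × 9 ≡ 8 (mod 17)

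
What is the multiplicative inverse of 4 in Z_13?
Since 13 is prime, by Fermat 4^(-1) ≡ 4^{11} ≡ 10 mod 13. Verify: 4 × 10 = 40 ≡ 1 mod 13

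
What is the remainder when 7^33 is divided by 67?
By repeated squaring mod 67: 7^{1}≡7, 7^{2}≡49, 7^{4}≡56, 7^{8}≡54, 7^{16}≡35, 7^{32}≡19. Then 7^{33} = 7^{32+1} ≡ 19 × 7 ≡ 66 mod 67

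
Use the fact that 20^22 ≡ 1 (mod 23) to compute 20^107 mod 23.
By Fermat: 20^{22} ≡ 1 (mod 23). 107 = 4×22 + 19. So 20^{107} ≡ 20^{19} ≡ 17 (mod 23)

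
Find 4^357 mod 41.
Using Fermat: 4^{40} ≡ 1 mod 41. 357 ≡ 37 mod 40. So 4^{357} ≡ 4^{37} ≡ 25 mod 41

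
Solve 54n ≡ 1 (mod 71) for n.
Since 71 is prime, by Fermat 54^(-1) ≡ 54^{69} ≡ 25 (mod 71). Verify: 54 × 25 = 1350 ≡ 1 (mod 71)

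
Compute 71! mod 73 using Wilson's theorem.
(72)! = (71)! × (72) ≡ -1 mod 73. So (71)! ≡ -1 × (72)^(-1) ≡ (-1)×(-1) = 1 mod 73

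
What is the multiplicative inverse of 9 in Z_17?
Since 17 is prime, by Fermat 9^(-1) ≡ 9^{15} ≡ 2 mod 17. Verify: 9 × 2 = 18 ≡ 1 mod 17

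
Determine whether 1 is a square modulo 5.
By Euler's criterion: 1^{2} ≡ 1 mod 5. Since this equals 1, 1 is a QR.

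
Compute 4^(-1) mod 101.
Since 101 is prime, by Fermat 4^(-1) ≡ 4^{99} ≡ 76 mod 101. Verify: 4 × 76 = 304 ≡ 1 mod 101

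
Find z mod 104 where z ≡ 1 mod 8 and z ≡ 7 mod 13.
M = 8 × 13 = 104. M₁ = 13, y₁ ≡ 5 mod 8. M₂ = 8, y₂ ≡ 5 mod 13. z = 1×13×5 + 7×8×5 ≡ 33 mod 104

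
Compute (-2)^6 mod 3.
Using Fermat: (-2)^{2} ≡ 1 mod 3. 6 ≡ 0 mod 2. So (-2)^{6} ≡ (-2)^{0} ≡ 1 mod 3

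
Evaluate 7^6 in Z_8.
By repeated squaring mod 8: 7^{1}≡7, 7^{2}≡1, 7^{4}≡1. Then 7^{6} = 7^{4+2} ≡ 1 × 1 ≡ 1 mod 8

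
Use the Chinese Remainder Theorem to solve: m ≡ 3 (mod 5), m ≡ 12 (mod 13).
M = 5 × 13 = 65. M₁ = 13, y₁ ≡ 2 (mod 5). M₂ = 5, y₂ ≡ 8 (mod 13). m = 3×13×2 + 12×5×8 ≡ 38 (mod 65)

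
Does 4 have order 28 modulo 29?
4^{14} ≡ 1 (mod 29) and 14 < 28, so ord_29(4) = 14 ≠ 28 and 4 is not a primitive root.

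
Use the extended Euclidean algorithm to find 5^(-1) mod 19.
Extended GCD: 5(4) + 19(-1) = 1. So 5^(-1) ≡ 4 mod 19. Verify: 5 × 4 = 20 ≡ 1 mod 19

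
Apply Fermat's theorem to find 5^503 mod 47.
By Fermat: 5^{46} ≡ 1 mod 47. 503 ≡ 43 mod 46. So 5^{503} ≡ 5^{43} ≡ 44 mod 47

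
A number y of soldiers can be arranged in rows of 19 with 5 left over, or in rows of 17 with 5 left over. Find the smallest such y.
M = 19 × 17 = 323. M₁ = 17, y₁ ≡ 9 (mod 19). M₂ = 19, y₂ ≡ 9 (mod 17). y = 5×17×9 + 5×19×9 ≡ 5 (mod 323)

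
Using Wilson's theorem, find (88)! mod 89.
By Wilson's theorem, (88)! ≡ -1 ≡ 88 (mod 89)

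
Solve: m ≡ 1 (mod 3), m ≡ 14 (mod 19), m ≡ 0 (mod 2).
M = 3 × 19 × 2 = 114. M₁ = 38, y₁ ≡ 2 (mod 3). M₂ = 6, y₂ ≡ 16 (mod 19). M₃ = 57, y₃ ≡ 1 (mod 2). m = 1×38×2 + 14×6×16 + 0×57×1 ≡ 52 (mod 114)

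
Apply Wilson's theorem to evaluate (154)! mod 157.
(156)! = (154)! × (155) × (156) ≡ -1 (mod 157). So (154)! ≡ -1 × [(156)(155)]^(-1) ≡ 78 (mod 157)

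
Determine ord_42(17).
Powers of 17 mod 42: 17^1≡17, 17^2≡37, 17^3≡41, 17^4≡25, 17^5≡5, 17^6≡1. ord_42(17) = 6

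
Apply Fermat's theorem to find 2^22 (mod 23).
By Fermat's Little Theorem, 2^{22} ≡ 1 (mod 23) since 23 is prime and gcd(2, 23) = 1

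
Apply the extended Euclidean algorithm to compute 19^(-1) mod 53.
Extended GCD: 19(14) + 53(-5) = 1. So 19^(-1) ≡ 14 mod 53. Verify: 19 × 14 = 266 ≡ 1 mod 53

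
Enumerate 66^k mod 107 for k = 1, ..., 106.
66^1, 66^2, ..., 66^{106} mod 107: [66, 76, 94, 105, 82, 62, 26, 4, 50, 90, 55, 99, 7, 34, 104, 16, 93, 39, 6, 75, 28, 29, 95, 64, 51, 49, 24, 86, 5, 9, 59, 42, 97, 89, 96, 23, 20, 36, 22, 61, 67, 35, 63, 92, 80, 37, 88, 30, 54, 33, 38, 47, 106, 41, 31, 13, 2, 25, 45, 81, 103, 57, 17, 52, 8, 100, 73, 3, 91, 14, 68, 101, 32, 79, 78, 12, 43, 56, 58, 83, 21, 102, 98, 48, 65, 10, 18, 11, 84, 87, 71, 85, 46, 40, 72, 44, 15, 27, 70, 19, 77, 53, 74, 69, 60, 1]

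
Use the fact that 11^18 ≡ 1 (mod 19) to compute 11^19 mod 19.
By Fermat: 11^{18} ≡ 1 (mod 19). So 11^{19} = 11^{18} · 11^{1} ≡ 11^{1} ≡ 11 (mod 19)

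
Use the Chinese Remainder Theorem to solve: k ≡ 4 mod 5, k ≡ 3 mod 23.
M = 5 × 23 = 115. M₁ = 23, y₁ ≡ 2 mod 5. M₂ = 5, y₂ ≡ 14 mod 23. k = 4×23×2 + 3×5×14 ≡ 49 mod 115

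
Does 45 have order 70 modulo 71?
45^{7} ≡ 1 (mod 71) and 7 < 70, so ord_71(45) = 7 ≠ 70 and 45 is not a primitive root.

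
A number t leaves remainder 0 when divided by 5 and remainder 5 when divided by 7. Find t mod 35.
M = 5 × 7 = 35. M₁ = 7, y₁ ≡ 3 mod 5. M₂ = 5, y₂ ≡ 3 mod 7. t = 0×7×3 + 5×5×3 ≡ 5 mod 35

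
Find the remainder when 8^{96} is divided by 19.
By Fermat: 8^{18} ≡ 1 (mod 19). 96 = 5×18 + 6. So 8^{96} ≡ 8^{6} ≡ 1 (mod 19)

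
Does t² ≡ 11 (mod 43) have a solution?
By Euler's criterion: 11^{21} ≡ 1 (mod 43). Since this equals 1, 11 is a QR.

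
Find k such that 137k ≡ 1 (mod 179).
Since 179 is prime, by Fermat 137^(-1) ≡ 137^{177} ≡ 98 (mod 179). Verify: 137 × 98 = 13426 ≡ 1 (mod 179)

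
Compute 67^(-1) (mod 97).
Since 97 is prime, by Fermat 67^(-1) ≡ 67^{95} ≡ 42 (mod 97). Verify: 67 × 42 = 2814 ≡ 1 (mod 97)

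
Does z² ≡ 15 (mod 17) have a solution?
By Euler's criterion: 15^{8} ≡ 1 (mod 17). Since this equals 1, 15 is a QR.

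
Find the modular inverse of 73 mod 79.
Since 79 is prime, by Fermat 73^(-1) ≡ 73^{77} ≡ 13 (mod 79). Verify: 73 × 13 = 949 ≡ 1 (mod 79)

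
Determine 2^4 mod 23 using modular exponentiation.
2^{4} = 16 ≡ 16 mod 23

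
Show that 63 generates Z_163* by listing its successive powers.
63^1, 63^2, ..., 63^{162} mod 163: [63, 57, 5, 152, 122, 25, 108, 121, 125, 51, 116, 136, 92, 91, 28, 134, 129, 140, 18, 156, 48, 90, 128, 77, 124, 151, 59, 131, 103, 132, 3, 26, 8, 15, 130, 40, 75, 161, 37, 49, 153, 22, 82, 113, 110, 84, 76, 61, 94, 54, 142, 144, 107, 58, 68, 46, 127, 14, 67, 146, 70, 9, 78, 24, 45, 64, 120, 62, 157, 111, 147, 133, 66, 83, 13, 4, 89, 65, 20, 119, 162, 100, 106, 158, 11, 41, 138, 55, 42, 38, 112, 47, 27, 71, 72, 135, 29, 34, 23, 145, 7, 115, 73, 35, 86, 39, 12, 104, 32, 60, 31, 160, 137, 155, 148, 33, 123, 88, 2, 126, 114, 10, 141, 81, 50, 53, 79, 87, 102, 69, 109, 21, 19, 56, 105, 95, 117, 36, 149, 96, 17, 93, 154, 85, 139, 118, 99, 43, 101, 6, 52, 16, 30, 97, 80, 150, 159, 74, 98, 143, 44, 1]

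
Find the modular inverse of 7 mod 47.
Since 47 is prime, by Fermat 7^(-1) ≡ 7^{45} ≡ 27 mod 47. Verify: 7 × 27 = 189 ≡ 1 mod 47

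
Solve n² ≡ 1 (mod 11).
The square roots of 1 mod 11 are 1 and 10. Verify: 1² = 1 ≡ 1 (mod 11)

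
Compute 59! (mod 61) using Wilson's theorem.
(60)! = (59)! × (60) ≡ -1 (mod 61). So (59)! ≡ -1 × (60)^(-1) ≡ (-1)×(-1) = 1 (mod 61)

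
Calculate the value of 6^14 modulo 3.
By repeated squaring (mod 3): 6^{1}≡0, 6^{2}≡0, 6^{4}≡0, 6^{8}≡0. Then 6^{14} = 6^{8+4+2} ≡ 0 × 0 × 0 ≡ 0 (mod 3)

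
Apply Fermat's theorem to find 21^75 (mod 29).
By Fermat: 21^{28} ≡ 1 (mod 29). 75 = 2×28 + 19. So 21^{75} ≡ 21^{19} ≡ 27 (mod 29)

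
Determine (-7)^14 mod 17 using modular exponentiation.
By repeated squaring (mod 17): (-7)^{1}≡10, (-7)^{2}≡15, (-7)^{4}≡4, (-7)^{8}≡16. Then (-7)^{14} = (-7)^{8+4+2} ≡ 16 × 4 × 15 ≡ 8 (mod 17)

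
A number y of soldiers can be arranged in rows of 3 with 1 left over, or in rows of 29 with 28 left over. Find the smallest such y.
M = 3 × 29 = 87. M₁ = 29, y₁ ≡ 2 (mod 3). M₂ = 3, y₂ ≡ 10 (mod 29). y = 1×29×2 + 28×3×10 ≡ 28 (mod 87)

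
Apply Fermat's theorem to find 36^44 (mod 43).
By Fermat: 36^{42} ≡ 1 (mod 43). So 36^{44} = 36^{42} · 36^{2} ≡ 36^{2} ≡ 6 (mod 43)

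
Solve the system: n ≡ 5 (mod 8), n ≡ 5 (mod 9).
M = 8 × 9 = 72. M₁ = 9, y₁ ≡ 1 (mod 8). M₂ = 8, y₂ ≡ 8 (mod 9). n = 5×9×1 + 5×8×8 ≡ 5 (mod 72)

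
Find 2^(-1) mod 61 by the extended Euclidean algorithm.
Extended GCD: 2(-30) + 61(1) = 1. So 2^(-1) ≡ -30 ≡ 31 mod 61. Verify: 2 × 31 = 62 ≡ 1 mod 61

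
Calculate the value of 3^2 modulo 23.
3^{2} = 9 ≡ 9 (mod 23)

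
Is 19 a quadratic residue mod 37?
By Euler's criterion: 19^{18} ≡ 36 (mod 37). Since this equals -1 (≡ 36), 19 is not a QR.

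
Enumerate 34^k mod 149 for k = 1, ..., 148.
34^1, 34^2, ..., 34^{148} mod 149: [34, 113, 117, 104, 109, 130, 99, 88, 12, 110, 15, 63, 56, 116, 70, 145, 13, 144, 128, 31, 11, 76, 51, 95, 101, 7, 89, 46, 74, 132, 18, 16, 97, 20, 84, 25, 105, 143, 94, 67, 43, 121, 91, 114, 2, 68, 77, 85, 59, 69, 111, 49, 27, 24, 71, 30, 126, 112, 83, 140, 141, 26, 139, 107, 62, 22, 3, 102, 41, 53, 14, 29, 92, 148, 115, 36, 32, 45, 40, 19, 50, 61, 137, 39, 134, 86, 93, 33, 79, 4, 136, 5, 21, 118, 138, 73, 98, 54, 48, 142, 60, 103, 75, 17, 131, 133, 52, 129, 65, 124, 44, 6, 55, 82, 106, 28, 58, 35, 147, 81, 72, 64, 90, 80, 38, 100, 122, 125, 78, 119, 23, 37, 66, 9, 8, 123, 10, 42, 87, 127, 146, 47, 108, 96, 135, 120, 57, 1]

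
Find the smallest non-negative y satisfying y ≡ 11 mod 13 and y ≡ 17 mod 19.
M = 13 × 19 = 247. M₁ = 19, y₁ ≡ 11 mod 13. M₂ = 13, y₂ ≡ 3 mod 19. y = 11×19×11 + 17×13×3 ≡ 245 mod 247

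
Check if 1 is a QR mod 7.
By Euler's criterion: 1^{3} ≡ 1 (mod 7). Since this equals 1, 1 is a QR.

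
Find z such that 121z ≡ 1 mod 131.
Since 131 is prime, by Fermat 121^(-1) ≡ 121^{129} ≡ 13 mod 131. Verify: 121 × 13 = 1573 ≡ 1 mod 131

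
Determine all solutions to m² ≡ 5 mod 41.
The square roots of 5 mod 41 are 28 and 13. Verify: 28² = 784 ≡ 5 mod 41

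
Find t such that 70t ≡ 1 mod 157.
Since 157 is prime, by Fermat 70^(-1) ≡ 70^{155} ≡ 83 mod 157. Verify: 70 × 83 = 5810 ≡ 1 mod 157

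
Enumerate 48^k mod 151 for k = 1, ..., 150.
48^1, 48^2, ..., 48^{150} mod 151: [48, 39, 60, 11, 75, 127, 56, 121, 70, 38, 12, 123, 15, 116, 132, 145, 14, 68, 93, 85, 3, 144, 117, 29, 33, 74, 79, 17, 61, 59, 114, 36, 67, 45, 46, 94, 133, 42, 53, 128, 104, 9, 130, 49, 87, 99, 71, 86, 51, 32, 26, 40, 108, 50, 135, 138, 131, 97, 126, 8, 82, 10, 27, 88, 147, 110, 146, 62, 107, 2, 96, 78, 120, 22, 150, 103, 112, 91, 140, 76, 24, 95, 30, 81, 113, 139, 28, 136, 35, 19, 6, 137, 83, 58, 66, 148, 7, 34, 122, 118, 77, 72, 134, 90, 92, 37, 115, 84, 106, 105, 57, 18, 109, 98, 23, 47, 142, 21, 102, 64, 52, 80, 65, 100, 119, 125, 111, 43, 101, 16, 13, 20, 54, 25, 143, 69, 141, 124, 63, 4, 41, 5, 89, 44, 149, 55, 73, 31, 129, 1]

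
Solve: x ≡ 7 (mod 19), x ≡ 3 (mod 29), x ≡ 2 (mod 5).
M = 19 × 29 × 5 = 2755. M₁ = 145, y₁ ≡ 8 (mod 19). M₂ = 95, y₂ ≡ 11 (mod 29). M₃ = 551, y₃ ≡ 1 (mod 5). x = 7×145×8 + 3×95×11 + 2×551×1 ≡ 1337 (mod 2755)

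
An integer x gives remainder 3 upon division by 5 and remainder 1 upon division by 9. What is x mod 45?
M = 5 × 9 = 45. M₁ = 9, y₁ ≡ 4 mod 5. M₂ = 5, y₂ ≡ 2 mod 9. x = 3×9×4 + 1×5×2 ≡ 28 mod 45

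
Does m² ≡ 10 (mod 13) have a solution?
By Euler's criterion: 10^{6} ≡ 1 (mod 13). Since this equals 1, 10 is a QR.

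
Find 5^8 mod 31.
By repeated squaring mod 31: 5^{1}≡5, 5^{2}≡25, 5^{4}≡5, 5^{8}≡25. So 5^{8} ≡ 25 mod 31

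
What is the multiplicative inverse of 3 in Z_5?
Since 5 is prime, by Fermat 3^(-1) ≡ 3^{3} ≡ 2 (mod 5). Verify: 3 × 2 = 6 ≡ 1 (mod 5)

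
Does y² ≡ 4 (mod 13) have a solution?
By Euler's criterion: 4^{6} ≡ 1 (mod 13). Since this equals 1, 4 is a QR.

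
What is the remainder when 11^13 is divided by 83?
By repeated squaring (mod 83): 11^{1}≡11, 11^{2}≡38, 11^{4}≡33, 11^{8}≡10. Then 11^{13} = 11^{8+4+1} ≡ 10 × 33 × 11 ≡ 61 (mod 83)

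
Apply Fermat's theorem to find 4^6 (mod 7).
By Fermat's Little Theorem, 4^{6} ≡ 1 (mod 7) since 7 is prime and gcd(4, 7) = 1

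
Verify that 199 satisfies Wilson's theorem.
(198)! mod 199 = 198. Since this equals -1 (mod 199), Wilson confirms 199 is prime.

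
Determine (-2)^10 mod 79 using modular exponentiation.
By repeated squaring mod 79: (-2)^{1}≡77, (-2)^{2}≡4, (-2)^{4}≡16, (-2)^{8}≡19. Then (-2)^{10} = (-2)^{8+2} ≡ 19 × 4 ≡ 76 mod 79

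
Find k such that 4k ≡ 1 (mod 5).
Since 5 is prime, by Fermat 4^(-1) ≡ 4^{3} ≡ 4 (mod 5). Verify: 4 × 4 = 16 ≡ 1 (mod 5)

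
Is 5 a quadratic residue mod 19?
By Euler's criterion: 5^{9} ≡ 1 mod 19. Since this equals 1, 5 is a QR.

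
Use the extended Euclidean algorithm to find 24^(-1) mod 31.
Extended GCD: 24(-9) + 31(7) = 1. So 24^(-1) ≡ -9 ≡ 22 mod 31. Verify: 24 × 22 = 528 ≡ 1 mod 31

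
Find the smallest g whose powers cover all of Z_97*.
g = 5. Powers: [5, 25, 28, 43, 21, 8, 40, 6, 30, ...] generates all 96 non-zero residues.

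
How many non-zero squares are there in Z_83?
For prime 83, there are (p-1)/2 = (83-1)/2 = 41 quadratic residues (excluding 0).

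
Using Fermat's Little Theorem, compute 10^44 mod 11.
By Fermat: 10^{10} ≡ 1 mod 11. 44 = 4×10 + 4. So 10^{44} ≡ 10^{4} ≡ 1 mod 11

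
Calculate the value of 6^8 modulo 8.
By repeated squaring (mod 8): 6^{1}≡6, 6^{2}≡4, 6^{4}≡0, 6^{8}≡0. So 6^{8} ≡ 0 (mod 8)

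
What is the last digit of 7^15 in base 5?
Using Fermat: 7^{4} ≡ 1 (mod 5). 15 ≡ 3 (mod 4). So 7^{15} ≡ 7^{3} ≡ 3 (mod 5)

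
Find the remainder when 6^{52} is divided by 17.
By Fermat: 6^{16} ≡ 1 (mod 17). 52 = 3×16 + 4. So 6^{52} ≡ 6^{4} ≡ 4 (mod 17)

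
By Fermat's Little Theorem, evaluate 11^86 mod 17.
By Fermat: 11^{16} ≡ 1 mod 17. 86 = 5×16 + 6. So 11^{86} ≡ 11^{6} ≡ 8 mod 17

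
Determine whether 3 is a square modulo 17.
By Euler's criterion: 3^{8} ≡ 16 mod 17. Since this equals -1 (≡ 16), 3 is not a QR.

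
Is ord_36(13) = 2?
Powers of 13 mod 36: 13^1≡13, 13^2≡25, 13^3≡1. 13^2≡25≢1, so ord ≠ 2. No, the actual order is 3.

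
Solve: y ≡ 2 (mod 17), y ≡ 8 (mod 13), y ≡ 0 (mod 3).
M = 17 × 13 × 3 = 663. M₁ = 39, y₁ ≡ 7 (mod 17). M₂ = 51, y₂ ≡ 12 (mod 13). M₃ = 221, y₃ ≡ 2 (mod 3). y = 2×39×7 + 8×51×12 + 0×221×2 ≡ 138 (mod 663)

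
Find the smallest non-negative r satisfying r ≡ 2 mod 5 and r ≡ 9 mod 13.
M = 5 × 13 = 65. M₁ = 13, y₁ ≡ 2 mod 5. M₂ = 5, y₂ ≡ 8 mod 13. r = 2×13×2 + 9×5×8 ≡ 22 mod 65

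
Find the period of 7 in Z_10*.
Powers of 7 mod 10: 7^1≡7, 7^2≡9, 7^3≡3, 7^4≡1. Order = 4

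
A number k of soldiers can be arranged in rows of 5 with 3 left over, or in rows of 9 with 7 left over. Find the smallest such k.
M = 5 × 9 = 45. M₁ = 9, y₁ ≡ 4 mod 5. M₂ = 5, y₂ ≡ 2 mod 9. k = 3×9×4 + 7×5×2 ≡ 43 mod 45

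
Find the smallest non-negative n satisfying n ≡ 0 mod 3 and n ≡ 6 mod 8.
M = 3 × 8 = 24. M₁ = 8, y₁ ≡ 2 mod 3. M₂ = 3, y₂ ≡ 3 mod 8. n = 0×8×2 + 6×3×3 ≡ 6 mod 24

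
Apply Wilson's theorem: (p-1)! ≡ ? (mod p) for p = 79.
By Wilson's theorem, (78)! ≡ -1 ≡ 78 (mod 79)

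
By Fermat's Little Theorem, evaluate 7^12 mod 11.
By Fermat: 7^{10} ≡ 1 mod 11. So 7^{12} = 7^{10} · 7^{2} ≡ 7^{2} ≡ 5 mod 11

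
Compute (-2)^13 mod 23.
By repeated squaring mod 23: (-2)^{1}≡21, (-2)^{2}≡4, (-2)^{4}≡16, (-2)^{8}≡3. Then (-2)^{13} = (-2)^{8+4+1} ≡ 3 × 16 × 21 ≡ 19 mod 23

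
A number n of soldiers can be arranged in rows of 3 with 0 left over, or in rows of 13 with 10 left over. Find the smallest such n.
M = 3 × 13 = 39. M₁ = 13, y₁ ≡ 1 mod 3. M₂ = 3, y₂ ≡ 9 mod 13. n = 0×13×1 + 10×3×9 ≡ 36 mod 39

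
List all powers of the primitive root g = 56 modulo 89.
56^1, 56^2, ..., 56^{88} mod 89: [56, 21, 19, 85, 43, 5, 13, 16, 6, 69, 37, 25, 65, 80, 30, 78, 7, 36, 58, 44, 61, 34, 35, 2, 23, 42, 38, 81, 86, 10, 26, 32, 12, 49, 74, 50, 41, 71, 60, 67, 14, 72, 27, 88, 33, 68, 70, 4, 46, 84, 76, 73, 83, 20, 52, 64, 24, 9, 59, 11, 82, 53, 31, 45, 28, 55, 54, 87, 66, 47, 51, 8, 3, 79, 63, 57, 77, 40, 15, 39, 48, 18, 29, 22, 75, 17, 62, 1]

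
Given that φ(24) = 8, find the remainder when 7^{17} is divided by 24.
By Euler: 7^{8} ≡ 1 mod 24 since gcd(7, 24) = 1. 17 = 2×8 + 1. So 7^{17} ≡ 7^{1} ≡ 7 mod 24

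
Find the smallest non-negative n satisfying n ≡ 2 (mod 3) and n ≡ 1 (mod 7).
M = 3 × 7 = 21. M₁ = 7, y₁ ≡ 1 (mod 3). M₂ = 3, y₂ ≡ 5 (mod 7). n = 2×7×1 + 1×3×5 ≡ 8 (mod 21)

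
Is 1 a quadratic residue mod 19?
By Euler's criterion: 1^{9} ≡ 1 (mod 19). Since this equals 1, 1 is a QR.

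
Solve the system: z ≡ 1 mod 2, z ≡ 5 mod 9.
M = 2 × 9 = 18. M₁ = 9, y₁ ≡ 1 mod 2. M₂ = 2, y₂ ≡ 5 mod 9. z = 1×9×1 + 5×2×5 ≡ 5 mod 18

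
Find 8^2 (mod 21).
8^{2} = 64 ≡ 1 (mod 21)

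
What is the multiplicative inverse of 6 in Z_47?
Since 47 is prime, by Fermat 6^(-1) ≡ 6^{45} ≡ 8 mod 47. Verify: 6 × 8 = 48 ≡ 1 mod 47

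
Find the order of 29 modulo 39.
Powers of 29 mod 39: 29^1≡29, 29^2≡22, 29^3≡14, 29^4≡16, 29^5≡35, 29^6≡1. ord_39(29) = 6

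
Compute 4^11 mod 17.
By repeated squaring mod 17: 4^{1}≡4, 4^{2}≡16, 4^{4}≡1, 4^{8}≡1. Then 4^{11} = 4^{8+2+1} ≡ 1 × 16 × 4 ≡ 13 mod 17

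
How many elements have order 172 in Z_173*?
Number of primitive roots mod 173 = φ(p-1) = φ(172) = 84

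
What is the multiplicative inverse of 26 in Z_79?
Since 79 is prime, by Fermat 26^(-1) ≡ 26^{77} ≡ 76 (mod 79). Verify: 26 × 76 = 1976 ≡ 1 (mod 79)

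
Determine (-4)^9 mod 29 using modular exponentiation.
By repeated squaring (mod 29): (-4)^{1}≡25, (-4)^{2}≡16, (-4)^{4}≡24, (-4)^{8}≡25. Then (-4)^{9} = (-4)^{8+1} ≡ 25 × 25 ≡ 16 (mod 29)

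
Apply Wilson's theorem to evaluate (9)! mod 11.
(10)! = (9)! × (10) ≡ -1 mod 11. So (9)! ≡ -1 × (10)^(-1) ≡ (-1)×(-1) = 1 mod 11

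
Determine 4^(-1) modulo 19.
Since 19 is prime, by Fermat 4^(-1) ≡ 4^{17} ≡ 5 (mod 19). Verify: 4 × 5 = 20 ≡ 1 (mod 19)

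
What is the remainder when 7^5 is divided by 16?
By repeated squaring (mod 16): 7^{1}≡7, 7^{2}≡1, 7^{4}≡1. Then 7^{5} = 7^{4+1} ≡ 1 × 7 ≡ 7 (mod 16)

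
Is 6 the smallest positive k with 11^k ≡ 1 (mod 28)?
Powers of 11 mod 28: 11^1≡11, 11^2≡9, 11^3≡15, 11^4≡25, 11^5≡23, 11^6≡1. First k with 11^k≡1 is k=6. Yes, ord_28(11) = 6.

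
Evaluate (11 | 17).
(11/17) = 11^{8} mod 17 = -1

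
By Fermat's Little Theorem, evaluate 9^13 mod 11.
By Fermat: 9^{10} ≡ 1 mod 11. So 9^{13} = 9^{10} · 9^{3} ≡ 9^{3} ≡ 3 mod 11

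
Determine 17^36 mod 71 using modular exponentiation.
By repeated squaring mod 71: 17^{1}≡17, 17^{2}≡5, 17^{4}≡25, 17^{8}≡57, 17^{16}≡54, 17^{32}≡5. Then 17^{36} = 17^{32+4} ≡ 5 × 25 ≡ 54 mod 71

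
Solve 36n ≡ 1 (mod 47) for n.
Since 47 is prime, by Fermat 36^(-1) ≡ 36^{45} ≡ 17 (mod 47). Verify: 36 × 17 = 612 ≡ 1 (mod 47)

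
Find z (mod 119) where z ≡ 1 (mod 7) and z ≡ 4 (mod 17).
M = 7 × 17 = 119. M₁ = 17, y₁ ≡ 5 (mod 7). M₂ = 7, y₂ ≡ 5 (mod 17). z = 1×17×5 + 4×7×5 ≡ 106 (mod 119)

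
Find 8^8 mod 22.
By repeated squaring mod 22: 8^{1}≡8, 8^{2}≡20, 8^{4}≡4, 8^{8}≡16. So 8^{8} ≡ 16 mod 22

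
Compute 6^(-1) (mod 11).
Since 11 is prime, by Fermat 6^(-1) ≡ 6^{9} ≡ 2 (mod 11). Verify: 6 × 2 = 12 ≡ 1 (mod 11)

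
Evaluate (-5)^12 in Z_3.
Using Fermat: (-5)^{2} ≡ 1 mod 3. 12 ≡ 0 mod 2. So (-5)^{12} ≡ (-5)^{0} ≡ 1 mod 3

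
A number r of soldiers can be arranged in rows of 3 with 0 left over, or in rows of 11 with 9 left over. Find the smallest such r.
M = 3 × 11 = 33. M₁ = 11, y₁ ≡ 2 mod 3. M₂ = 3, y₂ ≡ 4 mod 11. r = 0×11×2 + 9×3×4 ≡ 9 mod 33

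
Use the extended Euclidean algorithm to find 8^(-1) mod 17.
Extended GCD: 8(-2) + 17(1) = 1. So 8^(-1) ≡ -2 ≡ 15 mod 17. Verify: 8 × 15 = 120 ≡ 1 mod 17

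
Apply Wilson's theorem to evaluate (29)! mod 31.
(30)! = (29)! × (30) ≡ -1 mod 31. So (29)! ≡ -1 × (30)^(-1) ≡ (-1)×(-1) = 1 mod 31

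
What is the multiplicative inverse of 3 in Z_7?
Since 7 is prime, by Fermat 3^(-1) ≡ 3^{5} ≡ 5 (mod 7). Verify: 3 × 5 = 15 ≡ 1 (mod 7)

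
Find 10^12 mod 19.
By repeated squaring mod 19: 10^{1}≡10, 10^{2}≡5, 10^{4}≡6, 10^{8}≡17. Then 10^{12} = 10^{8+4} ≡ 17 × 6 ≡ 7 mod 19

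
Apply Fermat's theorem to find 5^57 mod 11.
By Fermat: 5^{10} ≡ 1 mod 11. 57 = 5×10 + 7. So 5^{57} ≡ 5^{7} ≡ 3 mod 11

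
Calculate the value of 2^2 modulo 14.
2^{2} = 4 ≡ 4 (mod 14)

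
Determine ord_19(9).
Powers of 9 mod 19: 9^1≡9, 9^2≡5, 9^3≡7, 9^4≡6, 9^5≡16, 9^6≡11, 9^7≡4, 9^8≡17, 9^9≡1. Order = 9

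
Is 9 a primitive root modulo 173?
9^{86} ≡ 1 mod 173 and 86 < 172, so ord_173(9) = 86 ≠ 172 and 9 is not a primitive root.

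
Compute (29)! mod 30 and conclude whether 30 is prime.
(29)! mod 30 = 0. Since 0 ≢ -1 mod 30, 30 is not prime.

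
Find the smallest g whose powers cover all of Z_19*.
g = 2. Powers: [2, 4, 8, 16, 13, 7, ...] generates all 18 non-zero residues.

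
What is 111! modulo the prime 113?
(112)! = (111)! × (112) ≡ -1 (mod 113). So (111)! ≡ -1 × (112)^(-1) ≡ (-1)×(-1) = 1 (mod 113)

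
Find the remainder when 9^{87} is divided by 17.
By Fermat: 9^{16} ≡ 1 mod 17. 87 = 5×16 + 7. So 9^{87} ≡ 9^{7} ≡ 2 mod 17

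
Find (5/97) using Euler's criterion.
(5/97) = 5^{48} mod 97 = -1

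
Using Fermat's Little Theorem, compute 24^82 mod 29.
By Fermat: 24^{28} ≡ 1 mod 29. 82 = 2×28 + 26. So 24^{82} ≡ 24^{26} ≡ 7 mod 29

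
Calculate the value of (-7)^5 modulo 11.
By repeated squaring (mod 11): (-7)^{1}≡4, (-7)^{2}≡5, (-7)^{4}≡3. Then (-7)^{5} = (-7)^{4+1} ≡ 3 × 4 ≡ 1 (mod 11)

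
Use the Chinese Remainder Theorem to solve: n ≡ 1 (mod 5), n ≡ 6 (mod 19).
M = 5 × 19 = 95. M₁ = 19, y₁ ≡ 4 (mod 5). M₂ = 5, y₂ ≡ 4 (mod 19). n = 1×19×4 + 6×5×4 ≡ 6 (mod 95)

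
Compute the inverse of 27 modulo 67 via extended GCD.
Extended GCD: 27(5) + 67(-2) = 1. So 27^(-1) ≡ 5 mod 67. Verify: 27 × 5 = 135 ≡ 1 mod 67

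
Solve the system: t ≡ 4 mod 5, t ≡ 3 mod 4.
M = 5 × 4 = 20. M₁ = 4, y₁ ≡ 4 mod 5. M₂ = 5, y₂ ≡ 1 mod 4. t = 4×4×4 + 3×5×1 ≡ 19 mod 20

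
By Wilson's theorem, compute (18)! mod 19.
By Wilson's theorem, (18)! ≡ -1 ≡ 18 mod 19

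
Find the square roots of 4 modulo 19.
The square roots of 4 mod 19 are 17 and 2. Verify: 17² = 289 ≡ 4 mod 19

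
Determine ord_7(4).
Powers of 4 mod 7: 4^1≡4, 4^2≡2, 4^3≡1. ord_7(4) = 3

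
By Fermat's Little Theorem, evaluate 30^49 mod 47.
By Fermat: 30^{46} ≡ 1 (mod 47). So 30^{49} = 30^{46} · 30^{3} ≡ 30^{3} ≡ 22 (mod 47)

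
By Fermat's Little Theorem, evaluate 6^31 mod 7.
By Fermat: 6^{6} ≡ 1 mod 7. 31 = 5×6 + 1. So 6^{31} ≡ 6^{1} ≡ 6 mod 7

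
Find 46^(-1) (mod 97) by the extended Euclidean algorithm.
Extended GCD: 46(19) + 97(-9) = 1. So 46^(-1) ≡ 19 (mod 97). Verify: 46 × 19 = 874 ≡ 1 (mod 97)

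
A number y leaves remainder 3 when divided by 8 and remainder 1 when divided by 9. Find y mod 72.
M = 8 × 9 = 72. M₁ = 9, y₁ ≡ 1 mod 8. M₂ = 8, y₂ ≡ 8 mod 9. y = 3×9×1 + 1×8×8 ≡ 19 mod 72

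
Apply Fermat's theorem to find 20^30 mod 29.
By Fermat: 20^{28} ≡ 1 mod 29. So 20^{30} = 20^{28} · 20^{2} ≡ 20^{2} ≡ 23 mod 29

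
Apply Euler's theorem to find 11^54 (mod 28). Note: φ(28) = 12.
By Euler: 11^{12} ≡ 1 (mod 28) since gcd(11, 28) = 1. 54 = 4×12 + 6. So 11^{54} ≡ 11^{6} ≡ 1 (mod 28)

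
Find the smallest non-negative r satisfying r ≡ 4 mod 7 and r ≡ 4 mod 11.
M = 7 × 11 = 77. M₁ = 11, y₁ ≡ 2 mod 7. M₂ = 7, y₂ ≡ 8 mod 11. r = 4×11×2 + 4×7×8 ≡ 4 mod 77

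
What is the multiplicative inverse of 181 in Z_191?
Since 191 is prime, by Fermat 181^(-1) ≡ 181^{189} ≡ 19 (mod 191). Verify: 181 × 19 = 3439 ≡ 1 (mod 191)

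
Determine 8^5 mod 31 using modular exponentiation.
By repeated squaring mod 31: 8^{1}≡8, 8^{2}≡2, 8^{4}≡4. Then 8^{5} = 8^{4+1} ≡ 4 × 8 ≡ 1 mod 31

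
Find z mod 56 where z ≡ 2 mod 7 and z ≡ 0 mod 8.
M = 7 × 8 = 56. M₁ = 8, y₁ ≡ 1 mod 7. M₂ = 7, y₂ ≡ 7 mod 8. z = 2×8×1 + 0×7×7 ≡ 16 mod 56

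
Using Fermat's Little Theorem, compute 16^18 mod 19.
By Fermat's Little Theorem, 16^{18} ≡ 1 (mod 19) since 19 is prime and gcd(16, 19) = 1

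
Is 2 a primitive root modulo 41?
2^{20} ≡ 1 (mod 41) and 20 < 40, so ord_41(2) = 20 ≠ 40 and 2 is not a primitive root.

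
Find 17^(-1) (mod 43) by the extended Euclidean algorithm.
Extended GCD: 17(-5) + 43(2) = 1. So 17^(-1) ≡ -5 ≡ 38 (mod 43). Verify: 17 × 38 = 646 ≡ 1 (mod 43)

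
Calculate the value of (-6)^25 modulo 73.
By repeated squaring mod 73: (-6)^{1}≡67, (-6)^{2}≡36, (-6)^{4}≡55, (-6)^{8}≡32, (-6)^{16}≡2. Then (-6)^{25} = (-6)^{16+8+1} ≡ 2 × 32 × 67 ≡ 54 mod 73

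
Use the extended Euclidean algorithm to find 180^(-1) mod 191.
Extended GCD: 180(52) + 191(-49) = 1. So 180^(-1) ≡ 52 mod 191. Verify: 180 × 52 = 9360 ≡ 1 mod 191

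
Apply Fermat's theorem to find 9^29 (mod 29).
By Fermat: 9^{28} ≡ 1 (mod 29). So 9^{29} = 9^{28} · 9^{1} ≡ 9^{1} ≡ 9 (mod 29)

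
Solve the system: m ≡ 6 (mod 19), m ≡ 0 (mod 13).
M = 19 × 13 = 247. M₁ = 13, y₁ ≡ 3 (mod 19). M₂ = 19, y₂ ≡ 11 (mod 13). m = 6×13×3 + 0×19×11 ≡ 234 (mod 247)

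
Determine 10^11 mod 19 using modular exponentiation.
By repeated squaring mod 19: 10^{1}≡10, 10^{2}≡5, 10^{4}≡6, 10^{8}≡17. Then 10^{11} = 10^{8+2+1} ≡ 17 × 5 × 10 ≡ 14 mod 19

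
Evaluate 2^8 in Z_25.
By repeated squaring (mod 25): 2^{1}≡2, 2^{2}≡4, 2^{4}≡16, 2^{8}≡6. So 2^{8} ≡ 6 (mod 25)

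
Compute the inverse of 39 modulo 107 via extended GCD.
Extended GCD: 39(11) + 107(-4) = 1. So 39^(-1) ≡ 11 (mod 107). Verify: 39 × 11 = 429 ≡ 1 (mod 107)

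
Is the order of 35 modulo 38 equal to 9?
Powers of 35 mod 38: 35^1≡35, 35^2≡9, 35^3≡11, 35^4≡5, 35^5≡23, 35^6≡7, 35^7≡17, 35^8≡25, 35^9≡1. First k with 35^k≡1 is k=9. Yes, ord_38(35) = 9.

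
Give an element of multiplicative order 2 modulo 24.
19 has order 2 mod 24 since 19^{2} ≡ 1 mod 24 and no smaller power works.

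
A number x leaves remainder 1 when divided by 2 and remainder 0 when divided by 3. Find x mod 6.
M = 2 × 3 = 6. M₁ = 3, y₁ ≡ 1 mod 2. M₂ = 2, y₂ ≡ 2 mod 3. x = 1×3×1 + 0×2×2 ≡ 3 mod 6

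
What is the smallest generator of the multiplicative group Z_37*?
g = 2. For each prime q|36: 2^{18}≡36, 2^{12}≡26, none ≡ 1, so ord_37(2) = 36 and 2 is a primitive root.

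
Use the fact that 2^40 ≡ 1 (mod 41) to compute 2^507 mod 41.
By Fermat: 2^{40} ≡ 1 (mod 41). 507 ≡ 27 (mod 40). So 2^{507} ≡ 2^{27} ≡ 5 (mod 41)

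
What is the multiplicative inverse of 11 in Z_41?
Since 41 is prime, by Fermat 11^(-1) ≡ 11^{39} ≡ 15 (mod 41). Verify: 11 × 15 = 165 ≡ 1 (mod 41)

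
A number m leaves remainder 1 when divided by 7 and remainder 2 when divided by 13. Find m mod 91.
M = 7 × 13 = 91. M₁ = 13, y₁ ≡ 6 mod 7. M₂ = 7, y₂ ≡ 2 mod 13. m = 1×13×6 + 2×7×2 ≡ 15 mod 91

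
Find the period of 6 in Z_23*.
Powers of 6 mod 23: 6^1≡6, 6^2≡13, 6^3≡9, 6^4≡8, 6^5≡2, 6^6≡12, 6^7≡3, 6^8≡18, 6^9≡16, 6^10≡4, 6^11≡1. So the order of 6 is 11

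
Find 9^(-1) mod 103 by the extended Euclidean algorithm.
Extended GCD: 9(23) + 103(-2) = 1. So 9^(-1) ≡ 23 mod 103. Verify: 9 × 23 = 207 ≡ 1 mod 103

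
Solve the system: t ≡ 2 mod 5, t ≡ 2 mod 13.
M = 5 × 13 = 65. M₁ = 13, y₁ ≡ 2 mod 5. M₂ = 5, y₂ ≡ 8 mod 13. t = 2×13×2 + 2×5×8 ≡ 2 mod 65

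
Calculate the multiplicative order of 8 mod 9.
Powers of 8 mod 9: 8^1≡8, 8^2≡1. So the order of 8 is 2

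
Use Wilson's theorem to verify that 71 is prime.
(70)! mod 71 = 70. Since this equals -1 mod 71, Wilson confirms 71 is prime.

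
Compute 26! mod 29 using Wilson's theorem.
(28)! = (26)! × (27) × (28) ≡ -1 mod 29. So (26)! ≡ -1 × [(28)(27)]^(-1) ≡ 14 mod 29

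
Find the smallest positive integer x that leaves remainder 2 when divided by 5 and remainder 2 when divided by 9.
M = 5 × 9 = 45. M₁ = 9, y₁ ≡ 4 mod 5. M₂ = 5, y₂ ≡ 2 mod 9. x = 2×9×4 + 2×5×2 ≡ 2 mod 45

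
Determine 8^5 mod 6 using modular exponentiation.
By repeated squaring mod 6: 8^{1}≡2, 8^{2}≡4, 8^{4}≡4. Then 8^{5} = 8^{4+1} ≡ 4 × 2 ≡ 2 mod 6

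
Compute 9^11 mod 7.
Using Fermat: 9^{6} ≡ 1 mod 7. 11 ≡ 5 mod 6. So 9^{11} ≡ 9^{5} ≡ 4 mod 7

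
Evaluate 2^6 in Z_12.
By repeated squaring mod 12: 2^{1}≡2, 2^{2}≡4, 2^{4}≡4. Then 2^{6} = 2^{4+2} ≡ 4 × 4 ≡ 4 mod 12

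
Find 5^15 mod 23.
By repeated squaring mod 23: 5^{1}≡5, 5^{2}≡2, 5^{4}≡4, 5^{8}≡16. Then 5^{15} = 5^{8+4+2+1} ≡ 16 × 4 × 2 × 5 ≡ 19 mod 23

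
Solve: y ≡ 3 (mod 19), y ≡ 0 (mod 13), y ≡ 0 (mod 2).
M = 19 × 13 × 2 = 494. M₁ = 26, y₁ ≡ 11 (mod 19). M₂ = 38, y₂ ≡ 12 (mod 13). M₃ = 247, y₃ ≡ 1 (mod 2). y = 3×26×11 + 0×38×12 + 0×247×1 ≡ 364 (mod 494)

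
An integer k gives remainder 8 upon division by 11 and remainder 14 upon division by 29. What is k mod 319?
M = 11 × 29 = 319. M₁ = 29, y₁ ≡ 8 mod 11. M₂ = 11, y₂ ≡ 8 mod 29. k = 8×29×8 + 14×11×8 ≡ 217 mod 319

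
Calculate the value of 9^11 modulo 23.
By repeated squaring (mod 23): 9^{1}≡9, 9^{2}≡12, 9^{4}≡6, 9^{8}≡13. Then 9^{11} = 9^{8+2+1} ≡ 13 × 12 × 9 ≡ 1 (mod 23)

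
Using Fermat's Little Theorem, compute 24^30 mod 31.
By Fermat's Little Theorem, 24^{30} ≡ 1 mod 31 since 31 is prime and gcd(24, 31) = 1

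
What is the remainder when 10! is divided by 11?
By Wilson's theorem, (10)! ≡ -1 ≡ 10 (mod 11)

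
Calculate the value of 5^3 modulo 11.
5^{3} = 125 ≡ 4 (mod 11)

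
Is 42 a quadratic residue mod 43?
By Euler's criterion: 42^{21} ≡ 42 (mod 43). Since this equals -1 (≡ 42), 42 is not a QR.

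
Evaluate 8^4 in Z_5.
8^{4} = 4096 ≡ 1 (mod 5)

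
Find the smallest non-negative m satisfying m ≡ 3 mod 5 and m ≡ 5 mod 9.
M = 5 × 9 = 45. M₁ = 9, y₁ ≡ 4 mod 5. M₂ = 5, y₂ ≡ 2 mod 9. m = 3×9×4 + 5×5×2 ≡ 23 mod 45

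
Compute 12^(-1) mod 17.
Since 17 is prime, by Fermat 12^(-1) ≡ 12^{15} ≡ 10 mod 17. Verify: 12 × 10 = 120 ≡ 1 mod 17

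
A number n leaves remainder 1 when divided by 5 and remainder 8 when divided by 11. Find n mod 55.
M = 5 × 11 = 55. M₁ = 11, y₁ ≡ 1 mod 5. M₂ = 5, y₂ ≡ 9 mod 11. n = 1×11×1 + 8×5×9 ≡ 41 mod 55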